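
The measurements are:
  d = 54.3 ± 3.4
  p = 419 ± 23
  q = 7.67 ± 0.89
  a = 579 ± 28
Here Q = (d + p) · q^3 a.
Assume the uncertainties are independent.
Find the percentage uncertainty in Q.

35.5%

Let u = d + p = 473. δu = √(δd² + δp²) = √(11.6 + 529) = 23.2, so δu/u = 0.0491.
Q is then a monomial in u, q, a:
δQ/Q = √((δu/u)² + (3·δq/q)² + (1·δa/a)²) = √(0.00241 + 0.121 + 0.00234) = 0.355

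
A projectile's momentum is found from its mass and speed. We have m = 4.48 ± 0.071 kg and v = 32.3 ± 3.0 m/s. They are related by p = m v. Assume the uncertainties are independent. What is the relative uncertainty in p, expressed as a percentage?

Relative error in a monomial: (δp/p)² = Σ (nᵢ · δxᵢ/xᵢ)².
  (1·δm/m)² = (1×0.0158)² = 0.000251;  (1·δv/v)² = (1×0.0929)² = 0.00863
δp/p = √(0.00888) = 0.0942

9.42%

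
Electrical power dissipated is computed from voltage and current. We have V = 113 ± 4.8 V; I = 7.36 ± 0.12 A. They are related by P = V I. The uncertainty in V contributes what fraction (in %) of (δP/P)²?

87.2%

(δP/P)² = (1·δV/V)² + (1·δI/I)²
  V term: (1×0.0425)² = 0.00180
  I term: (1×0.0163)² = 0.000266
Total = 0.00207. Share from V = 0.00180/0.00207 = 0.872.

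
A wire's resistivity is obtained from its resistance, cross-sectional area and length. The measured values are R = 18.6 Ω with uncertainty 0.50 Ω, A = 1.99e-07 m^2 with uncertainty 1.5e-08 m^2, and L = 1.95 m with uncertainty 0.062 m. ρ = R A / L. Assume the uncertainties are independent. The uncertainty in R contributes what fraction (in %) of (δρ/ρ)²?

(δρ/ρ)² = (1·δR/R)² + (1·δA/A)² + (-1·δL/L)²
  R term: (1×0.0269)² = 0.000723
  A term: (1×0.0754)² = 0.00568
  L term: (-1×0.0318)² = 0.00101
Total = 0.00742. Share from R = 0.000723/0.00742 = 0.0975.

9.75%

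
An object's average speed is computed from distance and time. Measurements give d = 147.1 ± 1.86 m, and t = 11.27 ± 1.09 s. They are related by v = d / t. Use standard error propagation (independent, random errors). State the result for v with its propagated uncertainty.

v is a product of powers, so relative uncertainties combine in quadrature:
  (1·δd/d)² = (1×0.0126)² = 0.000160;  (-1·δt/t)² = (-1×0.0967)² = 0.00935
δv/v = √(0.00951) = 0.0975
v = 13.05 m/s, so δv = 0.0975 × 13.05 = 1.27 m/s.

13.05 ± 1.27 m/s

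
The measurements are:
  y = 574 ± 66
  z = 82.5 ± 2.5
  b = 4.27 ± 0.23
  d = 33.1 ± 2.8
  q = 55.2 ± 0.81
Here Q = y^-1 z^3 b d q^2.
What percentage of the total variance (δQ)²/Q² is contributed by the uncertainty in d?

(δQ/Q)² = (-1·δy/y)² + (3·δz/z)² + (1·δb/b)² + (1·δd/d)² + (2·δq/q)²
  y term: (-1×0.115)² = 0.0132
  z term: (3×0.0303)² = 0.00826
  b term: (1×0.0539)² = 0.00290
  d term: (1×0.0846)² = 0.00716
  q term: (2×0.0147)² = 0.000861
Total = 0.0324. Share from d = 0.00716/0.0324 = 0.221.

22.1%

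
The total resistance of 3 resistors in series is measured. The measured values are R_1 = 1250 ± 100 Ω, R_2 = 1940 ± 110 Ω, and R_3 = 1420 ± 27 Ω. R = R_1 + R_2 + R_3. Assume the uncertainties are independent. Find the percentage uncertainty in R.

Sums and differences: (δR)² = Σ (cᵢ δxᵢ)².
  (δR_1)² = 10000;  (δR_2)² = 12100;  (δR_3)² = 729
δR = √(22800) = 151 Ω
R = 4610 Ω, so δR/R = 151/4610 = 0.0328.

3.28%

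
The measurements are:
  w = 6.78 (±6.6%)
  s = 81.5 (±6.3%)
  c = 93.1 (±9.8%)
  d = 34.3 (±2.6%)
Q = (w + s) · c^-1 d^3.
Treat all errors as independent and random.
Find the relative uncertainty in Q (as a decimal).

Let u = w + s = 88.3. δu = √(δw² + δs²) = √(0.200 + 26.4) = 5.15, so δu/u = 0.0584.
Q is then a monomial in u, c, d:
δQ/Q = √((δu/u)² + (-1·δc/c)² + (3·δd/d)²) = √(0.00341 + 0.00960 + 0.00608) = 0.138

0.138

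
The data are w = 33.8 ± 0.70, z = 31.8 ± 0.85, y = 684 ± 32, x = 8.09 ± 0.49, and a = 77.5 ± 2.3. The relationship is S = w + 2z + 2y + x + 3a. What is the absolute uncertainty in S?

64.4

Each term contributes (cᵢ δxᵢ)² to (δS)²:
  (δw)² = 0.490;  (2·δz)² = 2.89;  (2·δy)² = 4100;  (δx)² = 0.240;  (3·δa)² = 47.6
δS = √(4150) = 64.4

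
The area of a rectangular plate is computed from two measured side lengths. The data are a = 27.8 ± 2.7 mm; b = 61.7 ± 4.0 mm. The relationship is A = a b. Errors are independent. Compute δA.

Relative error in a monomial: (δA/A)² = Σ (nᵢ · δxᵢ/xᵢ)².
  (1·δa/a)² = (1×0.0971)² = 0.00943;  (1·δb/b)² = (1×0.0648)² = 0.00420
δA/A = √(0.0136) = 0.117
A = 1720 mm^2, so δA = 0.117 × 1720 = 200 mm^2.

200 mm^2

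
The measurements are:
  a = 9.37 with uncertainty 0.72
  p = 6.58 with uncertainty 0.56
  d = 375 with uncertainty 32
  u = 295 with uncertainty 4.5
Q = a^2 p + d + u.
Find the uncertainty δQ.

Let w = a^2·p = 578. δw/w = √((2·δa/a)² + (1·δp/p)²) = √(0.0236 + 0.00724) = 0.176, so δw = 101.
Q = w + d + u: δQ = √(δw² + δd² + δu²) = √(10300 + 1020 + 20.2) = 107

107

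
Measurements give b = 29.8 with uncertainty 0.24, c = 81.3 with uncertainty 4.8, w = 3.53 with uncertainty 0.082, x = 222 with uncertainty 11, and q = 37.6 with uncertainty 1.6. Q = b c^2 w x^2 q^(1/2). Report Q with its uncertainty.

(2.10 ± 0.331) × 10^11

Relative error in a monomial: (δQ/Q)² = Σ (nᵢ · δxᵢ/xᵢ)².
  (1·δb/b)² = (1×0.00805)² = 6.49e-05;  (2·δc/c)² = (2×0.0590)² = 0.0139;  (1·δw/w)² = (1×0.0232)² = 0.000540;  (2·δx/x)² = (2×0.0495)² = 0.00982;  (½·δq/q)² = (0.5×0.0426)² = 0.000453
δQ/Q = √(0.0248) = 0.158
Q = 2.1e+11, so δQ = 0.158 × 2.1e+11 = 3.31e+10.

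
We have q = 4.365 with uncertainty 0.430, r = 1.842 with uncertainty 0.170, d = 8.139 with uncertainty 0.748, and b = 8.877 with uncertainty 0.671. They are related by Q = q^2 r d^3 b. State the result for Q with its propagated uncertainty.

168000 ± 60300

Q is a product of powers, so relative uncertainties combine in quadrature:
  (2·δq/q)² = (2×0.0985)² = 0.0388;  (1·δr/r)² = (1×0.0923)² = 0.00852;  (3·δd/d)² = (3×0.0919)² = 0.0760;  (1·δb/b)² = (1×0.0756)² = 0.00571
δQ/Q = √(0.129) = 0.359
Q = 168000, so δQ = 0.359 × 168000 = 60300.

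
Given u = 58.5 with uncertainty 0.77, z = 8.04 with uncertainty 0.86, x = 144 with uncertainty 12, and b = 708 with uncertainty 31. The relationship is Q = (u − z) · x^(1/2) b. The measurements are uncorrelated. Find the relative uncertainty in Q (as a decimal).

Let w = u − z = 50.5. δw = √(δu² + δz²) = √(0.593 + 0.740) = 1.15, so δw/w = 0.0229.
Q is then a monomial in w, x, b:
δQ/Q = √((δw/w)² + (½·δx/x)² + (1·δb/b)²) = √(0.000523 + 0.00174 + 0.00192) = 0.0646

0.0646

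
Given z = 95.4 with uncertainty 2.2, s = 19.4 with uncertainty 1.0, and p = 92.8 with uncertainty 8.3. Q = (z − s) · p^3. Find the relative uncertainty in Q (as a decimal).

Let u = z − s = 76.0. δu = √(δz² + δs²) = √(4.84 + 1.00) = 2.42, so δu/u = 0.0318.
Q is then a monomial in u, p:
δQ/Q = √((δu/u)² + (3·δp/p)²) = √(0.00101 + 0.0720) = 0.270

0.270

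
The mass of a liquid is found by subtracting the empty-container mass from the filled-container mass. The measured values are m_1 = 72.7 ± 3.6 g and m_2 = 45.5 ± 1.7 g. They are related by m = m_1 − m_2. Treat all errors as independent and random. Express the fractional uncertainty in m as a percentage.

Absolute uncertainties add in quadrature for a linear combination:
  (δm_1)² = 13.0;  (δm_2)² = 2.89
δm = √(15.9) = 3.98 g
m = 27.2 g, so δm/m = 3.98/27.2 = 0.146.

14.6%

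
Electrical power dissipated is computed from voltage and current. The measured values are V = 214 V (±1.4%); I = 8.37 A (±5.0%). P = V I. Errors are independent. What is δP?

93.0 W

Since P is a product/quotient, work with relative uncertainties:
  (1·δV/V)² = (1×0.0140)² = 0.000196;  (1·δI/I)² = (1×0.0500)² = 0.00250
δP/P = √(0.00270) = 0.0519
P = 1790 W, so δP = 0.0519 × 1790 = 93.0 W.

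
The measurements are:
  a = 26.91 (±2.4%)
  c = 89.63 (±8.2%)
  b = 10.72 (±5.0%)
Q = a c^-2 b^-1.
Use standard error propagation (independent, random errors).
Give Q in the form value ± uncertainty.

Each factor contributes (exponent × relative error)² to (δQ/Q)²:
  (1·δa/a)² = (1×0.0240)² = 0.000576;  (-2·δc/c)² = (-2×0.0820)² = 0.0269;  (-1·δb/b)² = (-1×0.0500)² = 0.00250
δQ/Q = √(0.0300) = 0.173
Q = 0.0003125, so δQ = 0.173 × 0.0003125 = 5.41e-05.

(3.125 ± 0.541) × 10^-4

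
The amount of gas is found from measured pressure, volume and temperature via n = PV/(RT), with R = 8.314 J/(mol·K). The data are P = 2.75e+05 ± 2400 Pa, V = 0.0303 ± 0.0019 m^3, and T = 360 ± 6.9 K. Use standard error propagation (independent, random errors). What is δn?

Each factor contributes (exponent × relative error)² to (δn/n)²:
  (1·δP/P)² = (1×0.00873)² = 7.62e-05;  (1·δV/V)² = (1×0.0627)² = 0.00393;  (-1·δT/T)² = (-1×0.0192)² = 0.000367
δn/n = √(0.00438) = 0.0661
n = 2.78 mol, so δn = 0.0661 × 2.78 = 0.184 mol.

0.184 mol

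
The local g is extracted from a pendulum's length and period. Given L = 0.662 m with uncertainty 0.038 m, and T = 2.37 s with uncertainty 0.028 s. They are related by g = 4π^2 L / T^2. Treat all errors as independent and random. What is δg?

0.289 m/s^2

g is a product of powers, so relative uncertainties combine in quadrature:
  (1·δL/L)² = (1×0.0574)² = 0.00329;  (-2·δT/T)² = (-2×0.0118)² = 0.000558
δg/g = √(0.00385) = 0.0621
g = 4.65 m/s^2, so δg = 0.0621 × 4.65 = 0.289 m/s^2.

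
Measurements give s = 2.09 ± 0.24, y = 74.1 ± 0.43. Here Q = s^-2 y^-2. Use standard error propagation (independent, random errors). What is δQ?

9.59e-06

Since Q is a product/quotient, work with relative uncertainties:
  (-2·δs/s)² = (-2×0.115)² = 0.0527;  (-2·δy/y)² = (-2×0.00580)² = 0.000135
δQ/Q = √(0.0529) = 0.230
Q = 4.17e-05, so δQ = 0.230 × 4.17e-05 = 9.59e-06.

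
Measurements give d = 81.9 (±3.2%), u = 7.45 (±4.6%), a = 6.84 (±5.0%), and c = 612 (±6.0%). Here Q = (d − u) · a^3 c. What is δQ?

Let w = d − u = 74.5. δw = √(δd² + δu²) = √(6.87 + 0.117) = 2.64, so δw/w = 0.0355.
Q is then a monomial in w, a, c:
δQ/Q = √((δw/w)² + (3·δa/a)² + (1·δc/c)²) = √(0.00126 + 0.0225 + 0.00360) = 0.165
Q = 1.46e+07, so δQ = 0.165 × 1.46e+07 = 2.41e+06.

2.41e+06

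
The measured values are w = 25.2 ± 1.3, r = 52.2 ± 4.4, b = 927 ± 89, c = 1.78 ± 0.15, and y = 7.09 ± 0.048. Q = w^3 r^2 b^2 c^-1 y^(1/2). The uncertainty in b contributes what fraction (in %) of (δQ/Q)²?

38.3%

(δQ/Q)² = (3·δw/w)² + (2·δr/r)² + (2·δb/b)² + (-1·δc/c)² + (½·δy/y)²
  w term: (3×0.0516)² = 0.0240
  r term: (2×0.0843)² = 0.0284
  b term: (2×0.0960)² = 0.0369
  c term: (-1×0.0843)² = 0.00710
  y term: (0.5×0.00677)² = 1.15e-05
Total = 0.0964. Share from b = 0.0369/0.0964 = 0.383.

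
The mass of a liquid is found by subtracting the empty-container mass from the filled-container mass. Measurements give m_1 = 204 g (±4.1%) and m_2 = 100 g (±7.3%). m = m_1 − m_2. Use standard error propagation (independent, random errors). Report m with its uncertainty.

Sums and differences: (δm)² = Σ (cᵢ δxᵢ)².
  (δm_1)² = 70.0;  (δm_2)² = 53.3
δm = √(123) = 11.1 g
m = 104 g.

104 ± 11.1 g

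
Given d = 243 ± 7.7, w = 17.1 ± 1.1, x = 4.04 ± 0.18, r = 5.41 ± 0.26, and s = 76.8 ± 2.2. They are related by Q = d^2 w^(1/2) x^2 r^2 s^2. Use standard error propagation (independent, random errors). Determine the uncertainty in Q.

Since Q is a product/quotient, work with relative uncertainties:
  (2·δd/d)² = (2×0.0317)² = 0.00402;  (½·δw/w)² = (0.5×0.0643)² = 0.00103;  (2·δx/x)² = (2×0.0446)² = 0.00794;  (2·δr/r)² = (2×0.0481)² = 0.00924;  (2·δs/s)² = (2×0.0286)² = 0.00328
δQ/Q = √(0.0255) = 0.160
Q = 6.88e+11, so δQ = 0.160 × 6.88e+11 = 1.1e+11.

1.1e+11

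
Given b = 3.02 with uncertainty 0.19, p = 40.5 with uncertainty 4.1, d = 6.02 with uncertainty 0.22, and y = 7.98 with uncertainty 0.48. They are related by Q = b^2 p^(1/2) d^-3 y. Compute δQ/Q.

0.184

Each factor contributes (exponent × relative error)² to (δQ/Q)²:
  (2·δb/b)² = (2×0.0629)² = 0.0158;  (½·δp/p)² = (0.5×0.101)² = 0.00256;  (-3·δd/d)² = (-3×0.0365)² = 0.0120;  (1·δy/y)² = (1×0.0602)² = 0.00362
δQ/Q = √(0.0340) = 0.184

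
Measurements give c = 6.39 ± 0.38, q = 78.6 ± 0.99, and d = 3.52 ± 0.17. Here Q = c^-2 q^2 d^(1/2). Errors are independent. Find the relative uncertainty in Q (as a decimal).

0.124

Each factor contributes (exponent × relative error)² to (δQ/Q)²:
  (-2·δc/c)² = (-2×0.0595)² = 0.0141;  (2·δq/q)² = (2×0.0126)² = 0.000635;  (½·δd/d)² = (0.5×0.0483)² = 0.000583
δQ/Q = √(0.0154) = 0.124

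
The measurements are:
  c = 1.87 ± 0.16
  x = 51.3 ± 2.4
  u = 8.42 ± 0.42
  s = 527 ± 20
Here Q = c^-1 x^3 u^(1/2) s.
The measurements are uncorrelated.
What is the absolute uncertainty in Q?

1.88e+07

Relative error in a monomial: (δQ/Q)² = Σ (nᵢ · δxᵢ/xᵢ)².
  (-1·δc/c)² = (-1×0.0856)² = 0.00732;  (3·δx/x)² = (3×0.0468)² = 0.0197;  (½·δu/u)² = (0.5×0.0499)² = 0.000622;  (1·δs/s)² = (1×0.0380)² = 0.00144
δQ/Q = √(0.0291) = 0.171
Q = 1.1e+08, so δQ = 0.171 × 1.1e+08 = 1.88e+07.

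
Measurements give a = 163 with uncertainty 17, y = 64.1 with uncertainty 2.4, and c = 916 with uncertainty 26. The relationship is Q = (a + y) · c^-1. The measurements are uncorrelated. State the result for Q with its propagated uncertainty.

0.248 ± 0.0200

Let u = a + y = 227. δu = √(δa² + δy²) = √(289 + 5.76) = 17.2, so δu/u = 0.0756.
Q is then a monomial in u, c:
δQ/Q = √((δu/u)² + (-1·δc/c)²) = √(0.00572 + 0.000806) = 0.0808
Q = 0.248, so δQ = 0.0808 × 0.248 = 0.0200.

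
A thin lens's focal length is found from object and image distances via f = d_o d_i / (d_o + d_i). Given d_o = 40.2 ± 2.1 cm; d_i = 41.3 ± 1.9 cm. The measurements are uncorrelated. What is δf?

0.710 cm

∂f/∂d_o = (d_i/(d_o+d_i))² = 0.257;  ∂f/∂d_i = (d_o/(d_o+d_i))² = 0.243
δf = √((∂f/∂d_o · δd_o)² + (∂f/∂d_i · δd_i)²) = √(0.291 + 0.214) = 0.710 cm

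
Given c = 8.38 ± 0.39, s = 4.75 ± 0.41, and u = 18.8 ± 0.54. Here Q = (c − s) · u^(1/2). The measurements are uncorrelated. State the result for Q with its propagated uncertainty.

15.7 ± 2.46

Let w = c − s = 3.63. δw = √(δc² + δs²) = √(0.152 + 0.168) = 0.566, so δw/w = 0.156.
Q is then a monomial in w, u:
δQ/Q = √((δw/w)² + (½·δu/u)²) = √(0.0243 + 0.000206) = 0.157
Q = 15.7, so δQ = 0.157 × 15.7 = 2.46.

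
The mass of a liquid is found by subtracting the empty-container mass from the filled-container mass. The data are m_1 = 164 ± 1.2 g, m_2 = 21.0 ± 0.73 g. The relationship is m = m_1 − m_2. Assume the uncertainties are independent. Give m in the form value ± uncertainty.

Sums and differences: (δm)² = Σ (cᵢ δxᵢ)².
  (δm_1)² = 1.44;  (δm_2)² = 0.533
δm = √(1.97) = 1.40 g
m = 143 g.

143 ± 1.40 g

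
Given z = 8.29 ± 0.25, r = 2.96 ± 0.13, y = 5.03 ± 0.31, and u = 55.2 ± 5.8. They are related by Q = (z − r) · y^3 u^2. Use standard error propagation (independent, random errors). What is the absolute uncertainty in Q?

Let w = z − r = 5.33. δw = √(δz² + δr²) = √(0.0625 + 0.0169) = 0.282, so δw/w = 0.0529.
Q is then a monomial in w, y, u:
δQ/Q = √((δw/w)² + (3·δy/y)² + (2·δu/u)²) = √(0.00279 + 0.0342 + 0.0442) = 0.285
Q = 2.07e+06, so δQ = 0.285 × 2.07e+06 = 5.89e+05.

5.89e+05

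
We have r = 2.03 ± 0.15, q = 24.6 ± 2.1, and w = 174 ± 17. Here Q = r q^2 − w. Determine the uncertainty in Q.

Let p = r·q^2 = 1230. δp/p = √((1·δr/r)² + (2·δq/q)²) = √(0.00546 + 0.0291) = 0.186, so δp = 229.
Q = p − w: δQ = √(δp² + δw²) = √(52200 + 289) = 229

229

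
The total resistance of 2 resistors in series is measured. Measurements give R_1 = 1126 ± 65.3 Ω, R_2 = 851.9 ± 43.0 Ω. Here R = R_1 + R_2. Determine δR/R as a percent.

3.95%

Sums and differences: (δR)² = Σ (cᵢ δxᵢ)².
  (δR_1)² = 4260;  (δR_2)² = 1850
δR = √(6110) = 78.2 Ω
R = 1978 Ω, so δR/R = 78.2/1978 = 0.0395.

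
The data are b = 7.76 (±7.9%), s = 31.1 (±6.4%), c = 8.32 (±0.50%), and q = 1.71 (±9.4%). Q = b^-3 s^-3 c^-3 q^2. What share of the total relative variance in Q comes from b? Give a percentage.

43.7%

(δQ/Q)² = (-3·δb/b)² + (-3·δs/s)² + (-3·δc/c)² + (2·δq/q)²
  b term: (-3×0.0790)² = 0.0562
  s term: (-3×0.0640)² = 0.0369
  c term: (-3×0.00500)² = 0.000225
  q term: (2×0.0940)² = 0.0353
Total = 0.129. Share from b = 0.0562/0.129 = 0.437.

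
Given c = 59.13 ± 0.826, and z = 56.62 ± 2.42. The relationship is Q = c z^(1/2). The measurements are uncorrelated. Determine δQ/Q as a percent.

2.55%

For a monomial Q ∝ c, z^(1/2), fractional errors add in quadrature:
  (1·δc/c)² = (1×0.0140)² = 0.000195;  (½·δz/z)² = (0.5×0.0427)² = 0.000457
δQ/Q = √(0.000652) = 0.0255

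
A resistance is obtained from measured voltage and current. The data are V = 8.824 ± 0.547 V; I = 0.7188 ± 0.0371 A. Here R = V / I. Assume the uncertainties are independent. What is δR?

Relative error in a monomial: (δR/R)² = Σ (nᵢ · δxᵢ/xᵢ)².
  (1·δV/V)² = (1×0.0620)² = 0.00384;  (-1·δI/I)² = (-1×0.0516)² = 0.00266
δR/R = √(0.00651) = 0.0807
R = 12.28 Ω, so δR = 0.0807 × 12.28 = 0.990 Ω.

0.990 Ω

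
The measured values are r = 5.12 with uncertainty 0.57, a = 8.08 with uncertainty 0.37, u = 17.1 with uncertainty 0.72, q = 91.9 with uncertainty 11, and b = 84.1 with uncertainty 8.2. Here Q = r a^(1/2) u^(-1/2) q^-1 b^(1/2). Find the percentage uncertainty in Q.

17.3%

Since Q is a product/quotient, work with relative uncertainties:
  (1·δr/r)² = (1×0.111)² = 0.0124;  (½·δa/a)² = (0.5×0.0458)² = 0.000524;  (−½·δu/u)² = (-0.5×0.0421)² = 0.000443;  (-1·δq/q)² = (-1×0.120)² = 0.0143;  (½·δb/b)² = (0.5×0.0975)² = 0.00238
δQ/Q = √(0.0301) = 0.173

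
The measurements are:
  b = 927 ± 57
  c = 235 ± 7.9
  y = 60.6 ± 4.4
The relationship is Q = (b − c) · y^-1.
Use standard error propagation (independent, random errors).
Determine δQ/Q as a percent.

Let u = b − c = 692. δu = √(δb² + δc²) = √(3250 + 62.4) = 57.5, so δu/u = 0.0832.
Q is then a monomial in u, y:
δQ/Q = √((δu/u)² + (-1·δy/y)²) = √(0.00692 + 0.00527) = 0.110

11.0%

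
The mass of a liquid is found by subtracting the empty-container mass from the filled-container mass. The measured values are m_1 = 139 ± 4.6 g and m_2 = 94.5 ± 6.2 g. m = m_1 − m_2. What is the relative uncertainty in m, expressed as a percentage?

Sums and differences: (δm)² = Σ (cᵢ δxᵢ)².
  (δm_1)² = 21.2;  (δm_2)² = 38.4
δm = √(59.6) = 7.72 g
m = 44.5 g, so δm/m = 7.72/44.5 = 0.173.

17.3%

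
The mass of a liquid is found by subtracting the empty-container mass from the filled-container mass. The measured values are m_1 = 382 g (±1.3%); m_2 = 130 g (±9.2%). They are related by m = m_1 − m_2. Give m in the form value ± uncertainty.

252 ± 13.0 g

m is a linear combination, so absolute uncertainties add in quadrature:
  (δm_1)² = 24.7;  (δm_2)² = 143
δm = √(168) = 13.0 g
m = 252 g.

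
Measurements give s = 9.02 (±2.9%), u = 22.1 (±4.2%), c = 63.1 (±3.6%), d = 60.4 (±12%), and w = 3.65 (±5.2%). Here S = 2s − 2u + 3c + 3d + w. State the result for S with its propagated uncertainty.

For a sum/difference, combine absolute errors in quadrature:
  (2·δs)² = 0.274;  (2·δu)² = 3.45;  (3·δc)² = 46.4;  (3·δd)² = 473;  (δw)² = 0.0360
δS = √(523) = 22.9
S = 348.

348 ± 22.9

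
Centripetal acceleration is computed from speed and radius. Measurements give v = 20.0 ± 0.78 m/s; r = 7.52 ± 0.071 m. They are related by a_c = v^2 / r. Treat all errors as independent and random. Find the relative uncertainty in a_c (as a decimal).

0.0786

Relative error in a monomial: (δa_c/a_c)² = Σ (nᵢ · δxᵢ/xᵢ)².
  (2·δv/v)² = (2×0.0390)² = 0.00608;  (-1·δr/r)² = (-1×0.00944)² = 8.91e-05
δa_c/a_c = √(0.00617) = 0.0786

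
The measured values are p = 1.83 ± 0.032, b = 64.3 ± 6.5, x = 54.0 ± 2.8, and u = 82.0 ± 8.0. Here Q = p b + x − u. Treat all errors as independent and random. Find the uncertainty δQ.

Let w = p·b = 118. δw/w = √((1·δp/p)² + (1·δb/b)²) = √(0.000306 + 0.0102) = 0.103, so δw = 12.1.
Q = w + x − u: δQ = √(δw² + δx² + δu²) = √(146 + 7.84 + 64.0) = 14.8

14.8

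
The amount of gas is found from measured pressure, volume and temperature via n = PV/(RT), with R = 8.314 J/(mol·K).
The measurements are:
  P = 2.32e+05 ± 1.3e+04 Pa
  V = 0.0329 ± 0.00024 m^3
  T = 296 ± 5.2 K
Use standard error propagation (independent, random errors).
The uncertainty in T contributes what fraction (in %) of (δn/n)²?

8.81%

(δn/n)² = (1·δP/P)² + (1·δV/V)² + (-1·δT/T)²
  P term: (1×0.0560)² = 0.00314
  V term: (1×0.00729)² = 5.32e-05
  T term: (-1×0.0176)² = 0.000309
Total = 0.00350. Share from T = 0.000309/0.00350 = 0.0881.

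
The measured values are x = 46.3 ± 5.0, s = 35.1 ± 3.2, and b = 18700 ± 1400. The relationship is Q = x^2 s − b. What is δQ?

17700

Let p = x^2·s = 75200. δp/p = √((2·δx/x)² + (1·δs/s)²) = √(0.0466 + 0.00831) = 0.234, so δp = 17600.
Q = p − b: δQ = √(δp² + δb²) = √(3.11e+08 + 1.96e+06) = 17700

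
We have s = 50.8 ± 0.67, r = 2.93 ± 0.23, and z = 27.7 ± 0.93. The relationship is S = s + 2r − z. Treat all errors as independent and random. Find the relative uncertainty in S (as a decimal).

0.0426

Absolute uncertainties add in quadrature for a linear combination:
  (δs)² = 0.449;  (2·δr)² = 0.212;  (δz)² = 0.865
δS = √(1.53) = 1.24
S = 29.0, so δS/S = 1.24/29.0 = 0.0426.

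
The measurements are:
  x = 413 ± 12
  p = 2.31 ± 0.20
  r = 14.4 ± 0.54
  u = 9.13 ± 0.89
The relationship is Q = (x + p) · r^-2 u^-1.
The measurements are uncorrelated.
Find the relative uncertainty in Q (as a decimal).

0.126

Let w = x + p = 415. δw = √(δx² + δp²) = √(144 + 0.0400) = 12.0, so δw/w = 0.0289.
Q is then a monomial in w, r, u:
δQ/Q = √((δw/w)² + (-2·δr/r)² + (-1·δu/u)²) = √(0.000835 + 0.00562 + 0.00950) = 0.126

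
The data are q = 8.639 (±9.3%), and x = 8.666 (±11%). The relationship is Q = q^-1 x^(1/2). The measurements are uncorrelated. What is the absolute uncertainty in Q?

Each factor contributes (exponent × relative error)² to (δQ/Q)²:
  (-1·δq/q)² = (-1×0.0930)² = 0.00865;  (½·δx/x)² = (0.5×0.110)² = 0.00302
δQ/Q = √(0.0117) = 0.108
Q = 0.3408, so δQ = 0.108 × 0.3408 = 0.0368.

0.0368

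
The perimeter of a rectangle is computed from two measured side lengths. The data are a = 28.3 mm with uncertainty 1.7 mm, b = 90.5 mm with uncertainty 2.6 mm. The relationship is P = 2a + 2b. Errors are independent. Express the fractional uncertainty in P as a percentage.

2.61%

Absolute uncertainties add in quadrature for a linear combination:
  (2·δa)² = 11.6;  (2·δb)² = 27.0
δP = √(38.6) = 6.21 mm
P = 238 mm, so δP/P = 6.21/238 = 0.0261.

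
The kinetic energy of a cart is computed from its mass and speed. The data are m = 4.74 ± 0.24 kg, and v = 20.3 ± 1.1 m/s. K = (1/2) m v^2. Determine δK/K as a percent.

Products/powers → add relative errors in quadrature, weighted by exponent:
  (1·δm/m)² = (1×0.0506)² = 0.00256;  (2·δv/v)² = (2×0.0542)² = 0.0117
δK/K = √(0.0143) = 0.120

12.0%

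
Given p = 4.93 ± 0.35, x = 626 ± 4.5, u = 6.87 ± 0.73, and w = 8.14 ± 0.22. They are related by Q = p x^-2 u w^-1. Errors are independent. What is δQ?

Q is a product of powers, so relative uncertainties combine in quadrature:
  (1·δp/p)² = (1×0.0710)² = 0.00504;  (-2·δx/x)² = (-2×0.00719)² = 0.000207;  (1·δu/u)² = (1×0.106)² = 0.0113;  (-1·δw/w)² = (-1×0.0270)² = 0.000730
δQ/Q = √(0.0173) = 0.131
Q = 1.06e-05, so δQ = 0.131 × 1.06e-05 = 1.4e-06.

1.4e-06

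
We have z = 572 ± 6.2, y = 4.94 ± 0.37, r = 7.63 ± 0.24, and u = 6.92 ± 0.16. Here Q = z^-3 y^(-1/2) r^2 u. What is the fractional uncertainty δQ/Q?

0.0834

Since Q is a product/quotient, work with relative uncertainties:
  (-3·δz/z)² = (-3×0.0108)² = 0.00106;  (−½·δy/y)² = (-0.5×0.0749)² = 0.00140;  (2·δr/r)² = (2×0.0315)² = 0.00396;  (1·δu/u)² = (1×0.0231)² = 0.000535
δQ/Q = √(0.00695) = 0.0834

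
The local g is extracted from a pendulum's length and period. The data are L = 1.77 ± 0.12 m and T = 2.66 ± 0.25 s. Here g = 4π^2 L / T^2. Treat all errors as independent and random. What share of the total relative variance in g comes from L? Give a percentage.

(δg/g)² = (1·δL/L)² + (-2·δT/T)²
  L term: (1×0.0678)² = 0.00460
  T term: (-2×0.0940)² = 0.0353
Total = 0.0399. Share from L = 0.00460/0.0399 = 0.115.

11.5%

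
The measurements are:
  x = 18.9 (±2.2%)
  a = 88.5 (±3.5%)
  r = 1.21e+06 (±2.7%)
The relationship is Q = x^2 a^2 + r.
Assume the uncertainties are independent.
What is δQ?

2.34e+05

Let p = x^2·a^2 = 2.8e+06. δp/p = √((2·δx/x)² + (2·δa/a)²) = √(0.00194 + 0.00490) = 0.0827, so δp = 2.31e+05.
Q = p + r: δQ = √(δp² + δr²) = √(5.35e+10 + 1.07e+09) = 2.34e+05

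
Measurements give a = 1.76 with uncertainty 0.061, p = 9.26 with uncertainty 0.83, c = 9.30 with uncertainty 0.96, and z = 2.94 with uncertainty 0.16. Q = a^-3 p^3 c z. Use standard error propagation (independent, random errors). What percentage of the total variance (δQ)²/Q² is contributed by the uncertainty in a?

11.2%

(δQ/Q)² = (-3·δa/a)² + (3·δp/p)² + (1·δc/c)² + (1·δz/z)²
  a term: (-3×0.0347)² = 0.0108
  p term: (3×0.0896)² = 0.0723
  c term: (1×0.103)² = 0.0107
  z term: (1×0.0544)² = 0.00296
Total = 0.0967. Share from a = 0.0108/0.0967 = 0.112.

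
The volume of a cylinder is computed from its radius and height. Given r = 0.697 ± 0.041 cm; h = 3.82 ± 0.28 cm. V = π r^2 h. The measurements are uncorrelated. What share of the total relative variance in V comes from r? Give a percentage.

72.0%

(δV/V)² = (2·δr/r)² + (1·δh/h)²
  r term: (2×0.0588)² = 0.0138
  h term: (1×0.0733)² = 0.00537
Total = 0.0192. Share from r = 0.0138/0.0192 = 0.720.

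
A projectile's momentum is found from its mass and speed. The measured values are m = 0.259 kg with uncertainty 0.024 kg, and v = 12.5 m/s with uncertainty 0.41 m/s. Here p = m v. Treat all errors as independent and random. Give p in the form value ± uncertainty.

3.24 ± 0.318 kg·m/s

Products/powers → add relative errors in quadrature, weighted by exponent:
  (1·δm/m)² = (1×0.0927)² = 0.00859;  (1·δv/v)² = (1×0.0328)² = 0.00108
δp/p = √(0.00966) = 0.0983
p = 3.24 kg·m/s, so δp = 0.0983 × 3.24 = 0.318 kg·m/s.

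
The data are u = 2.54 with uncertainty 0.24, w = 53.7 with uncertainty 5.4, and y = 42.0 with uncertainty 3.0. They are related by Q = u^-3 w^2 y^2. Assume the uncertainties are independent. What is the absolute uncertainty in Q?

Relative error in a monomial: (δQ/Q)² = Σ (nᵢ · δxᵢ/xᵢ)².
  (-3·δu/u)² = (-3×0.0945)² = 0.0804;  (2·δw/w)² = (2×0.101)² = 0.0404;  (2·δy/y)² = (2×0.0714)² = 0.0204
δQ/Q = √(0.141) = 0.376
Q = 3.1e+05, so δQ = 0.376 × 3.1e+05 = 1.17e+05.

1.17e+05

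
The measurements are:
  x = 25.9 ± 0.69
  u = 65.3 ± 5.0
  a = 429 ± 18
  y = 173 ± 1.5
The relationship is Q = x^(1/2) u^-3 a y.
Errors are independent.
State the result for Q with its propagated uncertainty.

1.36 ± 0.317

Q is a product of powers, so relative uncertainties combine in quadrature:
  (½·δx/x)² = (0.5×0.0266)² = 0.000177;  (-3·δu/u)² = (-3×0.0766)² = 0.0528;  (1·δa/a)² = (1×0.0420)² = 0.00176;  (1·δy/y)² = (1×0.00867)² = 7.52e-05
δQ/Q = √(0.0548) = 0.234
Q = 1.36, so δQ = 0.234 × 1.36 = 0.317.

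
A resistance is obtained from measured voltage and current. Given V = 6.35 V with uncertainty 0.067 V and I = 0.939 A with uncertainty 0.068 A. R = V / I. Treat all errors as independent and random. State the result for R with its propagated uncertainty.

6.76 ± 0.495 Ω

Each factor contributes (exponent × relative error)² to (δR/R)²:
  (1·δV/V)² = (1×0.0106)² = 0.000111;  (-1·δI/I)² = (-1×0.0724)² = 0.00524
δR/R = √(0.00536) = 0.0732
R = 6.76 Ω, so δR = 0.0732 × 6.76 = 0.495 Ω.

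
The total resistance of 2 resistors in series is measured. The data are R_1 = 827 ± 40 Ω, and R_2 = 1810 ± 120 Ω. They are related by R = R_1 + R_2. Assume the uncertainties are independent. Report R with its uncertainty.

2640 ± 126 Ω

R is a linear combination, so absolute uncertainties add in quadrature:
  (δR_1)² = 1600;  (δR_2)² = 14400
δR = √(16000) = 126 Ω
R = 2640 Ω.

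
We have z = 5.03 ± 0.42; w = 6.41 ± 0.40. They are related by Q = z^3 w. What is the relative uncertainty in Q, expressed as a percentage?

25.8%

Since Q is a product/quotient, work with relative uncertainties:
  (3·δz/z)² = (3×0.0835)² = 0.0627;  (1·δw/w)² = (1×0.0624)² = 0.00389
δQ/Q = √(0.0666) = 0.258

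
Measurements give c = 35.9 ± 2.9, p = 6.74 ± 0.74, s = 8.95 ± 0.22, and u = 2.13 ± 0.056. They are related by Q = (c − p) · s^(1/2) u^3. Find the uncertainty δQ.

110

Let w = c − p = 29.2. δw = √(δc² + δp²) = √(8.41 + 0.548) = 2.99, so δw/w = 0.103.
Q is then a monomial in w, s, u:
δQ/Q = √((δw/w)² + (½·δs/s)² + (3·δu/u)²) = √(0.0105 + 0.000151 + 0.00622) = 0.130
Q = 843, so δQ = 0.130 × 843 = 110.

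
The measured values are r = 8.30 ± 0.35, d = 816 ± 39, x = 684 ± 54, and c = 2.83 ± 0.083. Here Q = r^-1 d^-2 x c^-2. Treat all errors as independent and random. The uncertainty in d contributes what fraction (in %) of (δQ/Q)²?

(δQ/Q)² = (-1·δr/r)² + (-2·δd/d)² + (1·δx/x)² + (-2·δc/c)²
  r term: (-1×0.0422)² = 0.00178
  d term: (-2×0.0478)² = 0.00914
  x term: (1×0.0789)² = 0.00623
  c term: (-2×0.0293)² = 0.00344
Total = 0.0206. Share from d = 0.00914/0.0206 = 0.444.

44.4%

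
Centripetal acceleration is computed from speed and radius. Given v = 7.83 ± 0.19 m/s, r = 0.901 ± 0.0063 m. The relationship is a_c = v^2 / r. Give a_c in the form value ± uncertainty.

68.0 ± 3.34 m/s^2

Each factor contributes (exponent × relative error)² to (δa_c/a_c)²:
  (2·δv/v)² = (2×0.0243)² = 0.00236;  (-1·δr/r)² = (-1×0.00699)² = 4.89e-05
δa_c/a_c = √(0.00240) = 0.0490
a_c = 68.0 m/s^2, so δa_c = 0.0490 × 68.0 = 3.34 m/s^2.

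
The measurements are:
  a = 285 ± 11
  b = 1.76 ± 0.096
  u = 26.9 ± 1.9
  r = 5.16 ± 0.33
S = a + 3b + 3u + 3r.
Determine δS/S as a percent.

3.22%

Each term contributes (cᵢ δxᵢ)² to (δS)²:
  (δa)² = 121;  (3·δb)² = 0.0829;  (3·δu)² = 32.5;  (3·δr)² = 0.980
δS = √(155) = 12.4
S = 386, so δS/S = 12.4/386 = 0.0322.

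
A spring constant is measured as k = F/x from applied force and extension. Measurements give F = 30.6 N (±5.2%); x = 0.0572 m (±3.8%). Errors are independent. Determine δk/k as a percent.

6.44%

For a monomial k ∝ F, x^-1, fractional errors add in quadrature:
  (1·δF/F)² = (1×0.0520)² = 0.00270;  (-1·δx/x)² = (-1×0.0380)² = 0.00144
δk/k = √(0.00415) = 0.0644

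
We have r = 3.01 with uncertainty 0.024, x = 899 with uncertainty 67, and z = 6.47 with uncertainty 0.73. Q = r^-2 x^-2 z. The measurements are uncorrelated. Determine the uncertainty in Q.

For a monomial Q ∝ r^-2, x^-2, z, fractional errors add in quadrature:
  (-2·δr/r)² = (-2×0.00797)² = 0.000254;  (-2·δx/x)² = (-2×0.0745)² = 0.0222;  (1·δz/z)² = (1×0.113)² = 0.0127
δQ/Q = √(0.0352) = 0.188
Q = 8.84e-07, so δQ = 0.188 × 8.84e-07 = 1.66e-07.

1.66e-07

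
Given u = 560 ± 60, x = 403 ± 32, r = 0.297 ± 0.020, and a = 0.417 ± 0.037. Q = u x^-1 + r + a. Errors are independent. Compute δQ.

0.190

Let p = u·x^-1 = 1.39. δp/p = √((1·δu/u)² + (-1·δx/x)²) = √(0.0115 + 0.00631) = 0.133, so δp = 0.185.
Q = p + r + a: δQ = √(δp² + δr² + δa²) = √(0.0343 + 0.000400 + 0.00137) = 0.190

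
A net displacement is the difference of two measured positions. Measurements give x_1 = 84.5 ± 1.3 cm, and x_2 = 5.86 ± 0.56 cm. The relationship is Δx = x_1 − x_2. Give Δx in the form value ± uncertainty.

Each term contributes (cᵢ δxᵢ)² to (δΔx)²:
  (δx_1)² = 1.69;  (δx_2)² = 0.314
δΔx = √(2.00) = 1.42 cm
Δx = 78.6 cm.

78.6 ± 1.42 cm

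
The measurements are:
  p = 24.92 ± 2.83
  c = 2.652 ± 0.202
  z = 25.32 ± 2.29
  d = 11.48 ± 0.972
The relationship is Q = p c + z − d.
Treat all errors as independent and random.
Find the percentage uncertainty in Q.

11.7%

Let w = p·c = 66.09. δw/w = √((1·δp/p)² + (1·δc/c)²) = √(0.0129 + 0.00580) = 0.137, so δw = 9.04.
Q = w + z − d: δQ = √(δw² + δz² + δd²) = √(81.7 + 5.24 + 0.945) = 9.37
Q = 79.93, so δQ/Q = 9.37/79.93 = 0.117.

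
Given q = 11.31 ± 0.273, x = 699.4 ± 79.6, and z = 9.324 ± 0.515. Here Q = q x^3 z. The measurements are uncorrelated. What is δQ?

1.25e+10

Q is a product of powers, so relative uncertainties combine in quadrature:
  (1·δq/q)² = (1×0.0241)² = 0.000583;  (3·δx/x)² = (3×0.114)² = 0.117;  (1·δz/z)² = (1×0.0552)² = 0.00305
δQ/Q = √(0.120) = 0.347
Q = 3.608e+10, so δQ = 0.347 × 3.608e+10 = 1.25e+10.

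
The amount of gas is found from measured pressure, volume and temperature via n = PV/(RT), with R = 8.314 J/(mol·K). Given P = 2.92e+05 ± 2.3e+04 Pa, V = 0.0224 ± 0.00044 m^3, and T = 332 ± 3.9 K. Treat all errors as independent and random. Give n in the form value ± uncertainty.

Each factor contributes (exponent × relative error)² to (δn/n)²:
  (1·δP/P)² = (1×0.0788)² = 0.00620;  (1·δV/V)² = (1×0.0196)² = 0.000386;  (-1·δT/T)² = (-1×0.0117)² = 0.000138
δn/n = √(0.00673) = 0.0820
n = 2.37 mol, so δn = 0.0820 × 2.37 = 0.194 mol.

2.37 ± 0.194 mol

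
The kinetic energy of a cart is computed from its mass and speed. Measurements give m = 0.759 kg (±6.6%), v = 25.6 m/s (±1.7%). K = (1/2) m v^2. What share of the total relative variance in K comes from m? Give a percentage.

(δK/K)² = (1·δm/m)² + (2·δv/v)²
  m term: (1×0.0660)² = 0.00436
  v term: (2×0.0170)² = 0.00116
Total = 0.00551. Share from m = 0.00436/0.00551 = 0.790.

79.0%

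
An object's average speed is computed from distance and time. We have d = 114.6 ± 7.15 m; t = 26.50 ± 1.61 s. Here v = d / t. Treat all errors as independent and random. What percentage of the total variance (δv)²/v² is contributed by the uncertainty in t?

48.7%

(δv/v)² = (1·δd/d)² + (-1·δt/t)²
  d term: (1×0.0624)² = 0.00389
  t term: (-1×0.0608)² = 0.00369
Total = 0.00758. Share from t = 0.00369/0.00758 = 0.487.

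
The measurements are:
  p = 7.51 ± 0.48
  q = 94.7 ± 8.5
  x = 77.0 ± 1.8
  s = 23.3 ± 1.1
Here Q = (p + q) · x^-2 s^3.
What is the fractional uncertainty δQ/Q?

0.171

Let u = p + q = 102. δu = √(δp² + δq²) = √(0.230 + 72.2) = 8.51, so δu/u = 0.0833.
Q is then a monomial in u, x, s:
δQ/Q = √((δu/u)² + (-2·δx/x)² + (3·δs/s)²) = √(0.00694 + 0.00219 + 0.0201) = 0.171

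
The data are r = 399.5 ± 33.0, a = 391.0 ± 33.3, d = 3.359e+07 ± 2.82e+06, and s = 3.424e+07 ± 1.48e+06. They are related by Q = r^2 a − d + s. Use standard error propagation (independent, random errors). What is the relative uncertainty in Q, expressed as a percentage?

19.1%

Let p = r^2·a = 6.24e+07. δp/p = √((2·δr/r)² + (1·δa/a)²) = √(0.0273 + 0.00725) = 0.186, so δp = 1.16e+07.
Q = p − d + s: δQ = √(δp² + δd² + δs²) = √(1.35e+14 + 7.95e+12 + 2.19e+12) = 1.2e+07
Q = 6.305e+07, so δQ/Q = 1.2e+07/6.305e+07 = 0.191.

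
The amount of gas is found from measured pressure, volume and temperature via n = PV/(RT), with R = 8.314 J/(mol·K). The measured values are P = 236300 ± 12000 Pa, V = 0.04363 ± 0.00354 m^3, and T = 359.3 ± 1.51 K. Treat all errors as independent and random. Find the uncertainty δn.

Each factor contributes (exponent × relative error)² to (δn/n)²:
  (1·δP/P)² = (1×0.0508)² = 0.00258;  (1·δV/V)² = (1×0.0811)² = 0.00658;  (-1·δT/T)² = (-1×0.00420)² = 1.77e-05
δn/n = √(0.00918) = 0.0958
n = 3.451 mol, so δn = 0.0958 × 3.451 = 0.331 mol.

0.331 mol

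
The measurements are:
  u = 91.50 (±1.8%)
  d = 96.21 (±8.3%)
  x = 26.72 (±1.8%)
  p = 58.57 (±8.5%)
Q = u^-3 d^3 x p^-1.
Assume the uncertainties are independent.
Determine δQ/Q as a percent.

Q is a product of powers, so relative uncertainties combine in quadrature:
  (-3·δu/u)² = (-3×0.0180)² = 0.00292;  (3·δd/d)² = (3×0.0830)² = 0.0620;  (1·δx/x)² = (1×0.0180)² = 0.000324;  (-1·δp/p)² = (-1×0.0850)² = 0.00723
δQ/Q = √(0.0725) = 0.269

26.9%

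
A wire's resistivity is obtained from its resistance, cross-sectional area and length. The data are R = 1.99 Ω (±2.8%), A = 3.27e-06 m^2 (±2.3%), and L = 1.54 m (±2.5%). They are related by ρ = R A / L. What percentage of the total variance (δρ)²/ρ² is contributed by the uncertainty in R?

40.5%

(δρ/ρ)² = (1·δR/R)² + (1·δA/A)² + (-1·δL/L)²
  R term: (1×0.0280)² = 0.000784
  A term: (1×0.0230)² = 0.000529
  L term: (-1×0.0250)² = 0.000625
Total = 0.00194. Share from R = 0.000784/0.00194 = 0.405.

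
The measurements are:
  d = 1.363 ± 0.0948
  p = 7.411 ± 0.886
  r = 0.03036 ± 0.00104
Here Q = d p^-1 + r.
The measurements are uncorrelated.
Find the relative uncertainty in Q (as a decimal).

Let w = d·p^-1 = 0.1839. δw/w = √((1·δd/d)² + (-1·δp/p)²) = √(0.00484 + 0.0143) = 0.138, so δw = 0.0254.
Q = w + r: δQ = √(δw² + δr²) = √(0.000647 + 1.08e-06) = 0.0255
Q = 0.2143, so δQ/Q = 0.0255/0.2143 = 0.119.

0.119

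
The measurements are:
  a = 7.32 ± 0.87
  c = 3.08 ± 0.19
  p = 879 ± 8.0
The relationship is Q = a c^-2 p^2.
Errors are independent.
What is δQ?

1.03e+05

Each factor contributes (exponent × relative error)² to (δQ/Q)²:
  (1·δa/a)² = (1×0.119)² = 0.0141;  (-2·δc/c)² = (-2×0.0617)² = 0.0152;  (2·δp/p)² = (2×0.00910)² = 0.000331
δQ/Q = √(0.0297) = 0.172
Q = 5.96e+05, so δQ = 0.172 × 5.96e+05 = 1.03e+05.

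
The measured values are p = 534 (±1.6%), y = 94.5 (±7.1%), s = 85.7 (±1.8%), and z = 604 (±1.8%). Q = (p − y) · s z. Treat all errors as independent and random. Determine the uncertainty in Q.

Let u = p − y = 440. δu = √(δp² + δy²) = √(73.0 + 45.0) = 10.9, so δu/u = 0.0247.
Q is then a monomial in u, s, z:
δQ/Q = √((δu/u)² + (1·δs/s)² + (1·δz/z)²) = √(0.000611 + 0.000324 + 0.000324) = 0.0355
Q = 2.27e+07, so δQ = 0.0355 × 2.27e+07 = 8.07e+05.

8.07e+05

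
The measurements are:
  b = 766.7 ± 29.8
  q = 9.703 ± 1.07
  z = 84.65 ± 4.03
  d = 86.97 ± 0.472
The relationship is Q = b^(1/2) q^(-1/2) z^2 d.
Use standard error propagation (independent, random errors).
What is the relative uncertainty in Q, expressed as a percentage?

Relative error in a monomial: (δQ/Q)² = Σ (nᵢ · δxᵢ/xᵢ)².
  (½·δb/b)² = (0.5×0.0389)² = 0.000378;  (−½·δq/q)² = (-0.5×0.110)² = 0.00304;  (2·δz/z)² = (2×0.0476)² = 0.00907;  (1·δd/d)² = (1×0.00543)² = 2.95e-05
δQ/Q = √(0.0125) = 0.112

11.2%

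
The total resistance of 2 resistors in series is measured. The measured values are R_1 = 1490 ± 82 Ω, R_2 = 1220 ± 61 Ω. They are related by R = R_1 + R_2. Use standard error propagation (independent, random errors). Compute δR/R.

Sums and differences: (δR)² = Σ (cᵢ δxᵢ)².
  (δR_1)² = 6720;  (δR_2)² = 3720
δR = √(10400) = 102 Ω
R = 2710 Ω, so δR/R = 102/2710 = 0.0377.

0.0377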